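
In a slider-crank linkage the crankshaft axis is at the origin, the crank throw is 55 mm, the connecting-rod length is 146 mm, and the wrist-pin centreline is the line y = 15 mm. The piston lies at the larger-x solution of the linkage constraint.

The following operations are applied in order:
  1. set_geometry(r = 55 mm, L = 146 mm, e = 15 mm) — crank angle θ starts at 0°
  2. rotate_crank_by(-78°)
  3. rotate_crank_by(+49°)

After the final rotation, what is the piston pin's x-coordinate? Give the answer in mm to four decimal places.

set_geometry: r = 55 mm, L = 146 mm, e = 15 mm; θ ← 0°
rotate_crank_by(-78°): θ ← 0° -78° = -78°
rotate_crank_by(+49°): θ ← -78° +49° = -29°
crank pin P = (r cos θ, r sin θ) = (48.104084, -26.664529)
h = r sin θ − e = -26.664529 − 15 = -41.664529
x = r cos θ + √(L² − h²) = 48.104084 + √(21316.0 − 1735.9330) = 48.104084 + 139.928793 = 188.032877

188.0329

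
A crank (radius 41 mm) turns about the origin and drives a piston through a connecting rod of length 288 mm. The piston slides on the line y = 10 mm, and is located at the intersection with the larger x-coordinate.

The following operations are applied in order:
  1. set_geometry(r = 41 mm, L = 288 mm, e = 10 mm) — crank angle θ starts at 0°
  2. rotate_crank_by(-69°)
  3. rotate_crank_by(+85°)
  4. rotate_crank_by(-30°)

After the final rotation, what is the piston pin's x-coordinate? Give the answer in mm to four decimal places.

327.0925

set_geometry: r = 41 mm, L = 288 mm, e = 10 mm; θ ← 0°
rotate_crank_by(-69°): θ ← 0° -69° = -69°
rotate_crank_by(+85°): θ ← -69° +85° = 16°
rotate_crank_by(-30°): θ ← 16° -30° = -14°
crank pin P = (r cos θ, r sin θ) = (39.782125, -9.918798)
h = r sin θ − e = -9.918798 − 10 = -19.918798
x = r cos θ + √(L² − h²) = 39.782125 + √(82944.0 − 396.7585) = 39.782125 + 287.310357 = 327.092482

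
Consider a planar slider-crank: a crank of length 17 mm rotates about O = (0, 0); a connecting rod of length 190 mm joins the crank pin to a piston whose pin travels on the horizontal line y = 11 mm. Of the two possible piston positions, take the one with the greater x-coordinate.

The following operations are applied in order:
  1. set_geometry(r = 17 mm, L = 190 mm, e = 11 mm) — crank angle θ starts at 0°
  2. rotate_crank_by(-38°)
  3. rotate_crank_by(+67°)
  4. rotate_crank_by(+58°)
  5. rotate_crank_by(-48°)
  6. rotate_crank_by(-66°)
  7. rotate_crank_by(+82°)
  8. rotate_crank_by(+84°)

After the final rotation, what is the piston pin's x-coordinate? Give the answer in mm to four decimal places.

set_geometry: r = 17 mm, L = 190 mm, e = 11 mm; θ ← 0°
rotate_crank_by(-38°): θ ← 0° -38° = -38°
rotate_crank_by(+67°): θ ← -38° +67° = 29°
rotate_crank_by(+58°): θ ← 29° +58° = 87°
rotate_crank_by(-48°): θ ← 87° -48° = 39°
rotate_crank_by(-66°): θ ← 39° -66° = -27°
rotate_crank_by(+82°): θ ← -27° +82° = 55°
rotate_crank_by(+84°): θ ← 55° +84° = 139°
crank pin P = (r cos θ, r sin θ) = (-12.830063, 11.153003)
h = r sin θ − e = 11.153003 − 11 = 0.153003
x = r cos θ + √(L² − h²) = -12.830063 + √(36100.0 − 0.0234) = -12.830063 + 189.999938 = 177.169876

177.1699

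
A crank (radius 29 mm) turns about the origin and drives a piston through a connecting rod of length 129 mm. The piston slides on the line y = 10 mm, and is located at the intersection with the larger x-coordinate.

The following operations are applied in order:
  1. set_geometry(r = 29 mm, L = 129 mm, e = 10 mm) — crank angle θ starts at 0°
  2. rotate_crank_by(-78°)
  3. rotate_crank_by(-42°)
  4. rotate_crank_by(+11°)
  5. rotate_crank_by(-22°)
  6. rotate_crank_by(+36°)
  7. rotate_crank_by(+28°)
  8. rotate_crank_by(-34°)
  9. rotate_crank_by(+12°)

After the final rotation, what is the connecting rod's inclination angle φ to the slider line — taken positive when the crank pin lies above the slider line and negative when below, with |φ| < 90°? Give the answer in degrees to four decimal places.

set_geometry: r = 29 mm, L = 129 mm, e = 10 mm; θ ← 0°
rotate_crank_by(-78°): θ ← 0° -78° = -78°
rotate_crank_by(-42°): θ ← -78° -42° = -120°
rotate_crank_by(+11°): θ ← -120° +11° = -109°
rotate_crank_by(-22°): θ ← -109° -22° = -131°
rotate_crank_by(+36°): θ ← -131° +36° = -95°
rotate_crank_by(+28°): θ ← -95° +28° = -67°
rotate_crank_by(-34°): θ ← -67° -34° = -101°
rotate_crank_by(+12°): θ ← -101° +12° = -89°
crank pin P = (r cos θ, r sin θ) = (0.506120, -28.995583)
h = r sin θ − e = -28.995583 − 10 = -38.995583
sin φ = h / L = -38.995583 / 129 = -0.30229134
φ = arcsin(-0.30229134) = -17.595279°

-17.5953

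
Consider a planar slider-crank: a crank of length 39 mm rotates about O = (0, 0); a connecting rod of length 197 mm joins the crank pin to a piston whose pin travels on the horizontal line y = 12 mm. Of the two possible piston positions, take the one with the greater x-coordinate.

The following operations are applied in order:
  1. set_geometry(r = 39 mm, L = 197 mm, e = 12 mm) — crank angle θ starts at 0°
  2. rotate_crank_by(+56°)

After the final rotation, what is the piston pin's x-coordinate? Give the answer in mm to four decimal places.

set_geometry: r = 39 mm, L = 197 mm, e = 12 mm; θ ← 0°
rotate_crank_by(+56°): θ ← 0° +56° = 56°
crank pin P = (r cos θ, r sin θ) = (21.808523, 32.332465)
h = r sin θ − e = 32.332465 − 12 = 20.332465
x = r cos θ + √(L² − h²) = 21.808523 + √(38809.0 − 413.4091) = 21.808523 + 195.947929 = 217.756452

217.7565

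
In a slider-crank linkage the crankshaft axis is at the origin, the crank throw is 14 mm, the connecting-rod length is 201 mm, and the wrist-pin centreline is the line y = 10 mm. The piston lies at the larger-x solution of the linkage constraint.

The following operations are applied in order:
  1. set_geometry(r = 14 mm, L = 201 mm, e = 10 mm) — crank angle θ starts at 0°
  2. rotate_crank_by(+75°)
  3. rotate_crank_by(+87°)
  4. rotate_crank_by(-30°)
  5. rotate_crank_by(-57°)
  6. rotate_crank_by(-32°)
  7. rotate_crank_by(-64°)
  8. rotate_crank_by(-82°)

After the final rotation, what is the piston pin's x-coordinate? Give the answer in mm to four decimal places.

196.4555

set_geometry: r = 14 mm, L = 201 mm, e = 10 mm; θ ← 0°
rotate_crank_by(+75°): θ ← 0° +75° = 75°
rotate_crank_by(+87°): θ ← 75° +87° = 162°
rotate_crank_by(-30°): θ ← 162° -30° = 132°
rotate_crank_by(-57°): θ ← 132° -57° = 75°
rotate_crank_by(-32°): θ ← 75° -32° = 43°
rotate_crank_by(-64°): θ ← 43° -64° = -21°
rotate_crank_by(-82°): θ ← -21° -82° = -103°
crank pin P = (r cos θ, r sin θ) = (-3.149315, -13.641181)
h = r sin θ − e = -13.641181 − 10 = -23.641181
x = r cos θ + √(L² − h²) = -3.149315 + √(40401.0 − 558.9054) = -3.149315 + 199.604846 = 196.455531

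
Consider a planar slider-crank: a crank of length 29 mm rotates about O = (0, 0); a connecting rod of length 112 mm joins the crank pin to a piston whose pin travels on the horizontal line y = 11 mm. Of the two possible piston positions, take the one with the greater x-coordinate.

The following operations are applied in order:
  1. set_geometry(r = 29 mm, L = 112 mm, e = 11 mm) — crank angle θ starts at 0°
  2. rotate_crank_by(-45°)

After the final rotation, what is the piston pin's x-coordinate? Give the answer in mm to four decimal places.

set_geometry: r = 29 mm, L = 112 mm, e = 11 mm; θ ← 0°
rotate_crank_by(-45°): θ ← 0° -45° = -45°
crank pin P = (r cos θ, r sin θ) = (20.506097, -20.506097)
h = r sin θ − e = -20.506097 − 11 = -31.506097
x = r cos θ + √(L² − h²) = 20.506097 + √(12544.0 − 992.6341) = 20.506097 + 107.477281 = 127.983377

127.9834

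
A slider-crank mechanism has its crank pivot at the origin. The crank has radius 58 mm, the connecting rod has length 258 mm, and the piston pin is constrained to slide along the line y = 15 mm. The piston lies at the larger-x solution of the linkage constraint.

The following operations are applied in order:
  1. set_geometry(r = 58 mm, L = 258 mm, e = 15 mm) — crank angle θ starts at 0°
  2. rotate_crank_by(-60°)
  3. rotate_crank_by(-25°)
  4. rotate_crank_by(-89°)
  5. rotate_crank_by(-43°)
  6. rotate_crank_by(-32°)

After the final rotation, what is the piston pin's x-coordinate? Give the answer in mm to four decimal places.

set_geometry: r = 58 mm, L = 258 mm, e = 15 mm; θ ← 0°
rotate_crank_by(-60°): θ ← 0° -60° = -60°
rotate_crank_by(-25°): θ ← -60° -25° = -85°
rotate_crank_by(-89°): θ ← -85° -89° = -174°
rotate_crank_by(-43°): θ ← -174° -43° = -217°
rotate_crank_by(-32°): θ ← -217° -32° = -249°
crank pin P = (r cos θ, r sin θ) = (-20.785341, 54.147665)
h = r sin θ − e = 54.147665 − 15 = 39.147665
x = r cos θ + √(L² − h²) = -20.785341 + √(66564.0 − 1532.5397) = -20.785341 + 255.012667 = 234.227326

234.2273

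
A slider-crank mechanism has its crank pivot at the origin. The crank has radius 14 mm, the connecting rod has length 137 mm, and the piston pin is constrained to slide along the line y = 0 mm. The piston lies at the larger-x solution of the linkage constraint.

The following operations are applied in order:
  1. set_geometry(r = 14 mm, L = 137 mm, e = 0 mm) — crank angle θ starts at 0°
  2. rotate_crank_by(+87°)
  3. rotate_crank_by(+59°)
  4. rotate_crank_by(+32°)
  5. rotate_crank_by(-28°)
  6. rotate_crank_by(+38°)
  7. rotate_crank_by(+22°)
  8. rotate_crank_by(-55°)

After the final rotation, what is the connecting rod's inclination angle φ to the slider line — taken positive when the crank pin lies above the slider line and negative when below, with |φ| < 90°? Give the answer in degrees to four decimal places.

set_geometry: r = 14 mm, L = 137 mm, e = 0 mm; θ ← 0°
rotate_crank_by(+87°): θ ← 0° +87° = 87°
rotate_crank_by(+59°): θ ← 87° +59° = 146°
rotate_crank_by(+32°): θ ← 146° +32° = 178°
rotate_crank_by(-28°): θ ← 178° -28° = 150°
rotate_crank_by(+38°): θ ← 150° +38° = 188°
rotate_crank_by(+22°): θ ← 188° +22° = 210°
rotate_crank_by(-55°): θ ← 210° -55° = 155°
crank pin P = (r cos θ, r sin θ) = (-12.688309, 5.916656)
h = r sin θ − e = 5.916656 − 0 = 5.916656
sin φ = h / L = 5.916656 / 137 = 0.04318727
φ = arcsin(0.04318727) = 2.475218°

2.4752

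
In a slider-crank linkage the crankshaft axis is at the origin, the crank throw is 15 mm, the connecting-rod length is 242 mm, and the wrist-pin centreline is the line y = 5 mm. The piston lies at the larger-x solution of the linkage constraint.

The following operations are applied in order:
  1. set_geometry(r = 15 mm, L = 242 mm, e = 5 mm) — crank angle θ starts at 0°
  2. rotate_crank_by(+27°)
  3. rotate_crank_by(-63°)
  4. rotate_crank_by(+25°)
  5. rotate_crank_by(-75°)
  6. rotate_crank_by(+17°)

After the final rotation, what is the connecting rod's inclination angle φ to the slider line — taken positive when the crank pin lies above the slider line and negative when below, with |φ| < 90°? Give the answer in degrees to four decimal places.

set_geometry: r = 15 mm, L = 242 mm, e = 5 mm; θ ← 0°
rotate_crank_by(+27°): θ ← 0° +27° = 27°
rotate_crank_by(-63°): θ ← 27° -63° = -36°
rotate_crank_by(+25°): θ ← -36° +25° = -11°
rotate_crank_by(-75°): θ ← -11° -75° = -86°
rotate_crank_by(+17°): θ ← -86° +17° = -69°
crank pin P = (r cos θ, r sin θ) = (5.375519, -14.003706)
h = r sin θ − e = -14.003706 − 5 = -19.003706
sin φ = h / L = -19.003706 / 242 = -0.07852771
φ = arcsin(-0.07852771) = -4.503944°

-4.5039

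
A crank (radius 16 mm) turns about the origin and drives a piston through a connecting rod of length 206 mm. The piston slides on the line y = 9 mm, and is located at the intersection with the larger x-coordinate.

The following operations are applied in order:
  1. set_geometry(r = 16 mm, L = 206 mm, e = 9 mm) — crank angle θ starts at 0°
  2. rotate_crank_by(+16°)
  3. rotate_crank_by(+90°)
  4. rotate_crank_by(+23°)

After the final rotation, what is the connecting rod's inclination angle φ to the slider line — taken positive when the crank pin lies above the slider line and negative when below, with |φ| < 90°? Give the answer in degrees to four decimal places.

0.9553

set_geometry: r = 16 mm, L = 206 mm, e = 9 mm; θ ← 0°
rotate_crank_by(+16°): θ ← 0° +16° = 16°
rotate_crank_by(+90°): θ ← 16° +90° = 106°
rotate_crank_by(+23°): θ ← 106° +23° = 129°
crank pin P = (r cos θ, r sin θ) = (-10.069126, 12.434335)
h = r sin θ − e = 12.434335 − 9 = 3.434335
sin φ = h / L = 3.434335 / 206 = 0.01667153
φ = arcsin(0.01667153) = 0.955253°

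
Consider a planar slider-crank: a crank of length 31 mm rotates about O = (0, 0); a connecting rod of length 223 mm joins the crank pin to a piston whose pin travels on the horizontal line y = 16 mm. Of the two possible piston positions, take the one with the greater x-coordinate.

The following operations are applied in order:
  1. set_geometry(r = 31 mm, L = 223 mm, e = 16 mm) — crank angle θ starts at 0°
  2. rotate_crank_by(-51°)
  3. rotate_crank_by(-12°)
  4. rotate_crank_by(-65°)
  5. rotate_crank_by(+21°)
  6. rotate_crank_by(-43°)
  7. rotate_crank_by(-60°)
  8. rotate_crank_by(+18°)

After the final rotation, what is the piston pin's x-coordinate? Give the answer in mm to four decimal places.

192.4726

set_geometry: r = 31 mm, L = 223 mm, e = 16 mm; θ ← 0°
rotate_crank_by(-51°): θ ← 0° -51° = -51°
rotate_crank_by(-12°): θ ← -51° -12° = -63°
rotate_crank_by(-65°): θ ← -63° -65° = -128°
rotate_crank_by(+21°): θ ← -128° +21° = -107°
rotate_crank_by(-43°): θ ← -107° -43° = -150°
rotate_crank_by(-60°): θ ← -150° -60° = -210°
rotate_crank_by(+18°): θ ← -210° +18° = -192°
crank pin P = (r cos θ, r sin θ) = (-30.322576, 6.445262)
h = r sin θ − e = 6.445262 − 16 = -9.554738
x = r cos θ + √(L² − h²) = -30.322576 + √(49729.0 − 91.2930) = -30.322576 + 222.795213 = 192.472637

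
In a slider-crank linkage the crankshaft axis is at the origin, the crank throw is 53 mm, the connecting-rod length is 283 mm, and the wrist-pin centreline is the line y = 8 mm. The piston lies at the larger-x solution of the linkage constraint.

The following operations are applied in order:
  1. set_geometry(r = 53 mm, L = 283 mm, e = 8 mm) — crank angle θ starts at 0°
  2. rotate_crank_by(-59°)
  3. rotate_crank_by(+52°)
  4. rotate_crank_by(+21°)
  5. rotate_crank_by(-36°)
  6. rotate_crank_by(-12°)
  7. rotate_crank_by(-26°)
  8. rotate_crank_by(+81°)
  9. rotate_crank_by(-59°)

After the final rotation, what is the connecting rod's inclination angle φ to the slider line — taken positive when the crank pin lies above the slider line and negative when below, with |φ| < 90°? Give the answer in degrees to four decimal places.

-8.2544

set_geometry: r = 53 mm, L = 283 mm, e = 8 mm; θ ← 0°
rotate_crank_by(-59°): θ ← 0° -59° = -59°
rotate_crank_by(+52°): θ ← -59° +52° = -7°
rotate_crank_by(+21°): θ ← -7° +21° = 14°
rotate_crank_by(-36°): θ ← 14° -36° = -22°
rotate_crank_by(-12°): θ ← -22° -12° = -34°
rotate_crank_by(-26°): θ ← -34° -26° = -60°
rotate_crank_by(+81°): θ ← -60° +81° = 21°
rotate_crank_by(-59°): θ ← 21° -59° = -38°
crank pin P = (r cos θ, r sin θ) = (41.764570, -32.630058)
h = r sin θ − e = -32.630058 − 8 = -40.630058
sin φ = h / L = -40.630058 / 283 = -0.14356911
φ = arcsin(-0.14356911) = -8.254428°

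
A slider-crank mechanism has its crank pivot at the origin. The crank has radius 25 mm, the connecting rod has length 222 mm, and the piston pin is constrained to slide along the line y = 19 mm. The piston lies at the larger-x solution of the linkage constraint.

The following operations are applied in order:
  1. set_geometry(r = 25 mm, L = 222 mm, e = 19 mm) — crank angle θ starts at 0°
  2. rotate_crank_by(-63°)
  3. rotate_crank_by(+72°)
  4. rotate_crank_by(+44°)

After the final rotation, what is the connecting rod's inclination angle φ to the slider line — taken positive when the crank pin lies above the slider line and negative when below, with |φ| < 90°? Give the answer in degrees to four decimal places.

0.2493

set_geometry: r = 25 mm, L = 222 mm, e = 19 mm; θ ← 0°
rotate_crank_by(-63°): θ ← 0° -63° = -63°
rotate_crank_by(+72°): θ ← -63° +72° = 9°
rotate_crank_by(+44°): θ ← 9° +44° = 53°
crank pin P = (r cos θ, r sin θ) = (15.045376, 19.965888)
h = r sin θ − e = 19.965888 − 19 = 0.965888
sin φ = h / L = 0.965888 / 222 = 0.00435085
φ = arcsin(0.00435085) = 0.249286°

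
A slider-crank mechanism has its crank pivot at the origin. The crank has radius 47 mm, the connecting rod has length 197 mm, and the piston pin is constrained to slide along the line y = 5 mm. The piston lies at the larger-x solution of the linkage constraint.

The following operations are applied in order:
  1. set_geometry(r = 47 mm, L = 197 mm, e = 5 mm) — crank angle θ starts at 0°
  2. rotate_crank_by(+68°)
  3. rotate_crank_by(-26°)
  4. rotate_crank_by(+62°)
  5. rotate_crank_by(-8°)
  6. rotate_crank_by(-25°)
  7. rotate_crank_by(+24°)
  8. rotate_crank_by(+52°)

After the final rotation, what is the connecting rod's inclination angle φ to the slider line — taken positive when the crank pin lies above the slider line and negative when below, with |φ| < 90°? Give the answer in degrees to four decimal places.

set_geometry: r = 47 mm, L = 197 mm, e = 5 mm; θ ← 0°
rotate_crank_by(+68°): θ ← 0° +68° = 68°
rotate_crank_by(-26°): θ ← 68° -26° = 42°
rotate_crank_by(+62°): θ ← 42° +62° = 104°
rotate_crank_by(-8°): θ ← 104° -8° = 96°
rotate_crank_by(-25°): θ ← 96° -25° = 71°
rotate_crank_by(+24°): θ ← 71° +24° = 95°
rotate_crank_by(+52°): θ ← 95° +52° = 147°
crank pin P = (r cos θ, r sin θ) = (-39.417517, 25.598035)
h = r sin θ − e = 25.598035 − 5 = 20.598035
sin φ = h / L = 20.598035 / 197 = 0.10455855
φ = arcsin(0.10455855) = 6.001733°

6.0017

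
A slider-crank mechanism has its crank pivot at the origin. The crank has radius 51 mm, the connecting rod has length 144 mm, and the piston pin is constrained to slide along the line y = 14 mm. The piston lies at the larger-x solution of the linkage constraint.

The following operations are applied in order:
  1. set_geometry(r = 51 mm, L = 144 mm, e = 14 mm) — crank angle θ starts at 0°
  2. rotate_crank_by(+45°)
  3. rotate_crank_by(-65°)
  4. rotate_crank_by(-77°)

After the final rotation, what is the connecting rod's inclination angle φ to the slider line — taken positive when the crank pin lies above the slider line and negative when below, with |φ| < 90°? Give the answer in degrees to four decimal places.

set_geometry: r = 51 mm, L = 144 mm, e = 14 mm; θ ← 0°
rotate_crank_by(+45°): θ ← 0° +45° = 45°
rotate_crank_by(-65°): θ ← 45° -65° = -20°
rotate_crank_by(-77°): θ ← -20° -77° = -97°
crank pin P = (r cos θ, r sin θ) = (-6.215337, -50.619854)
h = r sin θ − e = -50.619854 − 14 = -64.619854
sin φ = h / L = -64.619854 / 144 = -0.44874898
φ = arcsin(-0.44874898) = -26.663448°

-26.6634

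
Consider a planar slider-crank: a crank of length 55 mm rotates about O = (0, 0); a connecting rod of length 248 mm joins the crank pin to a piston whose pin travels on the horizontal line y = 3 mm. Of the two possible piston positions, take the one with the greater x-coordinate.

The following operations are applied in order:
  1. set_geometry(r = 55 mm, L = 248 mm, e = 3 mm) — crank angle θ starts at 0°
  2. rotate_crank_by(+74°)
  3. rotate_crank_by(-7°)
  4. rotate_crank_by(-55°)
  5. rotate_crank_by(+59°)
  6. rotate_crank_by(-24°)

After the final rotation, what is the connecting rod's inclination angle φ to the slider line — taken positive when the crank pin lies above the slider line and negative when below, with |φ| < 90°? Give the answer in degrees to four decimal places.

set_geometry: r = 55 mm, L = 248 mm, e = 3 mm; θ ← 0°
rotate_crank_by(+74°): θ ← 0° +74° = 74°
rotate_crank_by(-7°): θ ← 74° -7° = 67°
rotate_crank_by(-55°): θ ← 67° -55° = 12°
rotate_crank_by(+59°): θ ← 12° +59° = 71°
rotate_crank_by(-24°): θ ← 71° -24° = 47°
crank pin P = (r cos θ, r sin θ) = (37.509910, 40.224454)
h = r sin θ − e = 40.224454 − 3 = 37.224454
sin φ = h / L = 37.224454 / 248 = 0.15009860
φ = arcsin(0.15009860) = 8.632641°

8.6326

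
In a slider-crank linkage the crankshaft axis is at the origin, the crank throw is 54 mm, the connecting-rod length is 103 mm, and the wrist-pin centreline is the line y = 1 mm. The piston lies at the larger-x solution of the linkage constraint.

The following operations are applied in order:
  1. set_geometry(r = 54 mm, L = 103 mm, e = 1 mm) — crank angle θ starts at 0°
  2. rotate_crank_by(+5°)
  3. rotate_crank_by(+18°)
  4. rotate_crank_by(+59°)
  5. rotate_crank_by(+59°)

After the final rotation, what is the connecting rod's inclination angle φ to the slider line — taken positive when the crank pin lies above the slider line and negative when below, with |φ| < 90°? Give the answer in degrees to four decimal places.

18.6766

set_geometry: r = 54 mm, L = 103 mm, e = 1 mm; θ ← 0°
rotate_crank_by(+5°): θ ← 0° +5° = 5°
rotate_crank_by(+18°): θ ← 5° +18° = 23°
rotate_crank_by(+59°): θ ← 23° +59° = 82°
rotate_crank_by(+59°): θ ← 82° +59° = 141°
crank pin P = (r cos θ, r sin θ) = (-41.965882, 33.983301)
h = r sin θ − e = 33.983301 − 1 = 32.983301
sin φ = h / L = 32.983301 / 103 = 0.32022622
φ = arcsin(0.32022622) = 18.676607°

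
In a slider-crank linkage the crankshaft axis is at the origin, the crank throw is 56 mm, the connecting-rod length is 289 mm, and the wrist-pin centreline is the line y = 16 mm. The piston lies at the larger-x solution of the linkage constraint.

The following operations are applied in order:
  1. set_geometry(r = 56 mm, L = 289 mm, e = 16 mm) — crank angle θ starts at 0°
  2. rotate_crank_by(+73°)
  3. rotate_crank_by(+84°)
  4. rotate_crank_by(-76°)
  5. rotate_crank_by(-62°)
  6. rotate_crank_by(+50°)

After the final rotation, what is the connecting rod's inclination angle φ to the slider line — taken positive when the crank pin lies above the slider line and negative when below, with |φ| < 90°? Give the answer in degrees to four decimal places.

7.2118

set_geometry: r = 56 mm, L = 289 mm, e = 16 mm; θ ← 0°
rotate_crank_by(+73°): θ ← 0° +73° = 73°
rotate_crank_by(+84°): θ ← 73° +84° = 157°
rotate_crank_by(-76°): θ ← 157° -76° = 81°
rotate_crank_by(-62°): θ ← 81° -62° = 19°
rotate_crank_by(+50°): θ ← 19° +50° = 69°
crank pin P = (r cos θ, r sin θ) = (20.068605, 52.280504)
h = r sin θ − e = 52.280504 − 16 = 36.280504
sin φ = h / L = 36.280504 / 289 = 0.12553808
φ = arcsin(0.12553808) = 7.211830°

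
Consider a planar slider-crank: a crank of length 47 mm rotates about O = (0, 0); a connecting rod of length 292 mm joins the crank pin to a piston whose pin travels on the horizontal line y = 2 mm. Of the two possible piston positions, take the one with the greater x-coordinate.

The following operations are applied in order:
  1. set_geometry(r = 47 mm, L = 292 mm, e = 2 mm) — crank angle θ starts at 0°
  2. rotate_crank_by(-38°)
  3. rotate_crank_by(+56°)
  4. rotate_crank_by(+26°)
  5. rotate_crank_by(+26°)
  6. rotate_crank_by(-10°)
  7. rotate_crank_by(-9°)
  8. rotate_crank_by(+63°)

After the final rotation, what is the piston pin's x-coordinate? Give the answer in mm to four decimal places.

269.9996

set_geometry: r = 47 mm, L = 292 mm, e = 2 mm; θ ← 0°
rotate_crank_by(-38°): θ ← 0° -38° = -38°
rotate_crank_by(+56°): θ ← -38° +56° = 18°
rotate_crank_by(+26°): θ ← 18° +26° = 44°
rotate_crank_by(+26°): θ ← 44° +26° = 70°
rotate_crank_by(-10°): θ ← 70° -10° = 60°
rotate_crank_by(-9°): θ ← 60° -9° = 51°
rotate_crank_by(+63°): θ ← 51° +63° = 114°
crank pin P = (r cos θ, r sin θ) = (-19.116622, 42.936637)
h = r sin θ − e = 42.936637 − 2 = 40.936637
x = r cos θ + √(L² − h²) = -19.116622 + √(85264.0 − 1675.8082) = -19.116622 + 289.116225 = 269.999603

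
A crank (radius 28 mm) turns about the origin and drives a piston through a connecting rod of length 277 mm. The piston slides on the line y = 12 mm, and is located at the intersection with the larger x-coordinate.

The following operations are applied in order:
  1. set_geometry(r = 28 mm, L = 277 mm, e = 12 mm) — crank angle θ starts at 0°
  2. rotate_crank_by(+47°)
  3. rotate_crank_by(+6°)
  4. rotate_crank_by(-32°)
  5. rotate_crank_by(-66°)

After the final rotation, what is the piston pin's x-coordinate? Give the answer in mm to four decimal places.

294.9677

set_geometry: r = 28 mm, L = 277 mm, e = 12 mm; θ ← 0°
rotate_crank_by(+47°): θ ← 0° +47° = 47°
rotate_crank_by(+6°): θ ← 47° +6° = 53°
rotate_crank_by(-32°): θ ← 53° -32° = 21°
rotate_crank_by(-66°): θ ← 21° -66° = -45°
crank pin P = (r cos θ, r sin θ) = (19.798990, -19.798990)
h = r sin θ − e = -19.798990 − 12 = -31.798990
x = r cos θ + √(L² − h²) = 19.798990 + √(76729.0 − 1011.1758) = 19.798990 + 275.168720 = 294.967709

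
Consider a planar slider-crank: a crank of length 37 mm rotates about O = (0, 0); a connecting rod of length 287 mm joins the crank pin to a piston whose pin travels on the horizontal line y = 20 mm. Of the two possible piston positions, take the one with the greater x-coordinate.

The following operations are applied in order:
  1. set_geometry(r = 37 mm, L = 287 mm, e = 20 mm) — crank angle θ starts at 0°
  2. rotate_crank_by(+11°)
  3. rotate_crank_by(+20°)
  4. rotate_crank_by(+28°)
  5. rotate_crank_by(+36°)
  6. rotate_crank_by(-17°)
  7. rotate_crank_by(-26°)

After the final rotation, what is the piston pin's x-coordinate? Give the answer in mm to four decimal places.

309.6334

set_geometry: r = 37 mm, L = 287 mm, e = 20 mm; θ ← 0°
rotate_crank_by(+11°): θ ← 0° +11° = 11°
rotate_crank_by(+20°): θ ← 11° +20° = 31°
rotate_crank_by(+28°): θ ← 31° +28° = 59°
rotate_crank_by(+36°): θ ← 59° +36° = 95°
rotate_crank_by(-17°): θ ← 95° -17° = 78°
rotate_crank_by(-26°): θ ← 78° -26° = 52°
crank pin P = (r cos θ, r sin θ) = (22.779475, 29.156398)
h = r sin θ − e = 29.156398 − 20 = 9.156398
x = r cos θ + √(L² − h²) = 22.779475 + √(82369.0 − 83.8396) = 22.779475 + 286.853901 = 309.633375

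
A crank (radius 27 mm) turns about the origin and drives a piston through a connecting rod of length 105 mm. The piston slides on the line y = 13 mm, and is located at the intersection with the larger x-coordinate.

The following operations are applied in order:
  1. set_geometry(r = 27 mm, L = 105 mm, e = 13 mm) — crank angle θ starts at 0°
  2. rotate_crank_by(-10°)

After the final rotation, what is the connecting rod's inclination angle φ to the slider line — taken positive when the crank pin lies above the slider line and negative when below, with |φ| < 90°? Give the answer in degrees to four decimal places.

set_geometry: r = 27 mm, L = 105 mm, e = 13 mm; θ ← 0°
rotate_crank_by(-10°): θ ← 0° -10° = -10°
crank pin P = (r cos θ, r sin θ) = (26.589809, -4.688501)
h = r sin θ − e = -4.688501 − 13 = -17.688501
sin φ = h / L = -17.688501 / 105 = -0.16846191
φ = arcsin(-0.16846191) = -9.698403°

-9.6984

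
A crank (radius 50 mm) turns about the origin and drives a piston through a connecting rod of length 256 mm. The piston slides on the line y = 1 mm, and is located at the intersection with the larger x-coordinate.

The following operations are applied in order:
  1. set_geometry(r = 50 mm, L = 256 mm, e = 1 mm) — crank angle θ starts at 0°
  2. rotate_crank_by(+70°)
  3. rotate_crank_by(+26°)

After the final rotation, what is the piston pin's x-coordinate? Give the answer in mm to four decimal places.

set_geometry: r = 50 mm, L = 256 mm, e = 1 mm; θ ← 0°
rotate_crank_by(+70°): θ ← 0° +70° = 70°
rotate_crank_by(+26°): θ ← 70° +26° = 96°
crank pin P = (r cos θ, r sin θ) = (-5.226423, 49.726095)
h = r sin θ − e = 49.726095 − 1 = 48.726095
x = r cos θ + √(L² − h²) = -5.226423 + √(65536.0 − 2374.2323) = -5.226423 + 251.320050 = 246.093627

246.0936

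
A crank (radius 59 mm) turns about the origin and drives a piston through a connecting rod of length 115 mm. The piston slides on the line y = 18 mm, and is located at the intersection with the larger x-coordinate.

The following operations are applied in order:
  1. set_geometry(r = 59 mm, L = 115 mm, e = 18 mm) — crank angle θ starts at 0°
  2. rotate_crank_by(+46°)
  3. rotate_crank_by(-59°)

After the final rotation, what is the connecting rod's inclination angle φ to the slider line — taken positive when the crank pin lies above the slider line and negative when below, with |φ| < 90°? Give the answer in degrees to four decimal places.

set_geometry: r = 59 mm, L = 115 mm, e = 18 mm; θ ← 0°
rotate_crank_by(+46°): θ ← 0° +46° = 46°
rotate_crank_by(-59°): θ ← 46° -59° = -13°
crank pin P = (r cos θ, r sin θ) = (57.487834, -13.272112)
h = r sin θ − e = -13.272112 − 18 = -31.272112
sin φ = h / L = -31.272112 / 115 = -0.27193141
φ = arcsin(-0.27193141) = -15.779229°

-15.7792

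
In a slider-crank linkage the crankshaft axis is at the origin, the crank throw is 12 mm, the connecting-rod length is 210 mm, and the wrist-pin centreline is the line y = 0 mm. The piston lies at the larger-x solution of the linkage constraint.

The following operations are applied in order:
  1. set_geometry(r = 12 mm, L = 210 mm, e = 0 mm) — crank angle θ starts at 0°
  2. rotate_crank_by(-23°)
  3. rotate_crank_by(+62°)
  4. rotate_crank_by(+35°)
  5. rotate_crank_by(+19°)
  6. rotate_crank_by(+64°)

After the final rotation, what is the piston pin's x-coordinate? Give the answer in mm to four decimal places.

198.9016

set_geometry: r = 12 mm, L = 210 mm, e = 0 mm; θ ← 0°
rotate_crank_by(-23°): θ ← 0° -23° = -23°
rotate_crank_by(+62°): θ ← -23° +62° = 39°
rotate_crank_by(+35°): θ ← 39° +35° = 74°
rotate_crank_by(+19°): θ ← 74° +19° = 93°
rotate_crank_by(+64°): θ ← 93° +64° = 157°
crank pin P = (r cos θ, r sin θ) = (-11.046058, 4.688774)
h = r sin θ − e = 4.688774 − 0 = 4.688774
x = r cos θ + √(L² − h²) = -11.046058 + √(44100.0 − 21.9846) = -11.046058 + 209.947649 = 198.901591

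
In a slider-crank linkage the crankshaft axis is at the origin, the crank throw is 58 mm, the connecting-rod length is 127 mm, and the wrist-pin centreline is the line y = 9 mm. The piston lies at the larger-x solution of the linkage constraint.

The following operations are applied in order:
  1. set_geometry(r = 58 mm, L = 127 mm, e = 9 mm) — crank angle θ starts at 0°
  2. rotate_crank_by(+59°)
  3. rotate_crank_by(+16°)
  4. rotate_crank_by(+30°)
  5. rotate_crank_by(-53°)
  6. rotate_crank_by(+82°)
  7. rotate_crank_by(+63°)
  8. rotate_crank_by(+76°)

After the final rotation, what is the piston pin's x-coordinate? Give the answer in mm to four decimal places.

110.9736

set_geometry: r = 58 mm, L = 127 mm, e = 9 mm; θ ← 0°
rotate_crank_by(+59°): θ ← 0° +59° = 59°
rotate_crank_by(+16°): θ ← 59° +16° = 75°
rotate_crank_by(+30°): θ ← 75° +30° = 105°
rotate_crank_by(-53°): θ ← 105° -53° = 52°
rotate_crank_by(+82°): θ ← 52° +82° = 134°
rotate_crank_by(+63°): θ ← 134° +63° = 197°
rotate_crank_by(+76°): θ ← 197° +76° = 273°
crank pin P = (r cos θ, r sin θ) = (3.035485, -57.920513)
h = r sin θ − e = -57.920513 − 9 = -66.920513
x = r cos θ + √(L² − h²) = 3.035485 + √(16129.0 − 4478.3551) = 3.035485 + 107.938153 = 110.973639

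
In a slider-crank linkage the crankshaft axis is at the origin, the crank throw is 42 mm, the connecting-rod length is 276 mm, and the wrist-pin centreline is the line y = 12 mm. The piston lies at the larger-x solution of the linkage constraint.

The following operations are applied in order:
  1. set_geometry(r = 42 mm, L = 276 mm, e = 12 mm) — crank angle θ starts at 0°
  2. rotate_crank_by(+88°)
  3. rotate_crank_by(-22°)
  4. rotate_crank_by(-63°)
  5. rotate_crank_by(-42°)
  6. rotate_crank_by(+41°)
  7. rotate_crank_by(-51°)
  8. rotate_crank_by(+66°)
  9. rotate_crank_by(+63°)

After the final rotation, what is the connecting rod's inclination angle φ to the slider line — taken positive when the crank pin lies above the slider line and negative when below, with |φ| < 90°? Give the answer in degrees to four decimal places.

set_geometry: r = 42 mm, L = 276 mm, e = 12 mm; θ ← 0°
rotate_crank_by(+88°): θ ← 0° +88° = 88°
rotate_crank_by(-22°): θ ← 88° -22° = 66°
rotate_crank_by(-63°): θ ← 66° -63° = 3°
rotate_crank_by(-42°): θ ← 3° -42° = -39°
rotate_crank_by(+41°): θ ← -39° +41° = 2°
rotate_crank_by(-51°): θ ← 2° -51° = -49°
rotate_crank_by(+66°): θ ← -49° +66° = 17°
rotate_crank_by(+63°): θ ← 17° +63° = 80°
crank pin P = (r cos θ, r sin θ) = (7.293223, 41.361926)
h = r sin θ − e = 41.361926 − 12 = 29.361926
sin φ = h / L = 29.361926 / 276 = 0.10638379
φ = arcsin(0.10638379) = 6.106898°

6.1069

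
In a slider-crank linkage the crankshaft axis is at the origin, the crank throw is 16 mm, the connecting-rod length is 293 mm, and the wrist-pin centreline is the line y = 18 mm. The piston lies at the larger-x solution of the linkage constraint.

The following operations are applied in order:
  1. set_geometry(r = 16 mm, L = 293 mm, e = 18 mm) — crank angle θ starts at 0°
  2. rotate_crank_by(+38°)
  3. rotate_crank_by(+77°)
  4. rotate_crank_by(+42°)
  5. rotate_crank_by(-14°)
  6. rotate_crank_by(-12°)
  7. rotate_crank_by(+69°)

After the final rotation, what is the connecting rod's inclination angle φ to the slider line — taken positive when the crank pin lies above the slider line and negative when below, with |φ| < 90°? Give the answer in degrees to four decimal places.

set_geometry: r = 16 mm, L = 293 mm, e = 18 mm; θ ← 0°
rotate_crank_by(+38°): θ ← 0° +38° = 38°
rotate_crank_by(+77°): θ ← 38° +77° = 115°
rotate_crank_by(+42°): θ ← 115° +42° = 157°
rotate_crank_by(-14°): θ ← 157° -14° = 143°
rotate_crank_by(-12°): θ ← 143° -12° = 131°
rotate_crank_by(+69°): θ ← 131° +69° = 200°
crank pin P = (r cos θ, r sin θ) = (-15.035082, -5.472322)
h = r sin θ − e = -5.472322 − 18 = -23.472322
sin φ = h / L = -23.472322 / 293 = -0.08011031
φ = arcsin(-0.08011031) = -4.594907°

-4.5949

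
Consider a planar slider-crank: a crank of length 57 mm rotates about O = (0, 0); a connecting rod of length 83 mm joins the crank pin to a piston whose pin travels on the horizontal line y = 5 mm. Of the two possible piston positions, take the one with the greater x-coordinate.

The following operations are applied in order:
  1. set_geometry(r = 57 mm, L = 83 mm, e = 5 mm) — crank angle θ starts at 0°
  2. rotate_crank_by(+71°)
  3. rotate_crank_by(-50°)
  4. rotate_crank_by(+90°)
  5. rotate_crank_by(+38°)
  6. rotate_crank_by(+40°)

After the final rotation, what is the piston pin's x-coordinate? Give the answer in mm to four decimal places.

set_geometry: r = 57 mm, L = 83 mm, e = 5 mm; θ ← 0°
rotate_crank_by(+71°): θ ← 0° +71° = 71°
rotate_crank_by(-50°): θ ← 71° -50° = 21°
rotate_crank_by(+90°): θ ← 21° +90° = 111°
rotate_crank_by(+38°): θ ← 111° +38° = 149°
rotate_crank_by(+40°): θ ← 149° +40° = 189°
crank pin P = (r cos θ, r sin θ) = (-56.298235, -8.916765)
h = r sin θ − e = -8.916765 − 5 = -13.916765
x = r cos θ + √(L² − h²) = -56.298235 + √(6889.0 − 193.6763) = -56.298235 + 81.824957 = 25.526722

25.5267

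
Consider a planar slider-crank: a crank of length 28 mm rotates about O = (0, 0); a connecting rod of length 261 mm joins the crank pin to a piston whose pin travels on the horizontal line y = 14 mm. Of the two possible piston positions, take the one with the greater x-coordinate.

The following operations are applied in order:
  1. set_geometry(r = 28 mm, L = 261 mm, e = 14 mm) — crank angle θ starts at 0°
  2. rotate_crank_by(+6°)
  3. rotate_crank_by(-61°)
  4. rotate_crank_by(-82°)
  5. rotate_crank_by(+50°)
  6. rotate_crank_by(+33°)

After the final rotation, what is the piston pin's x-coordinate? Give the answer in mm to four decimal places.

set_geometry: r = 28 mm, L = 261 mm, e = 14 mm; θ ← 0°
rotate_crank_by(+6°): θ ← 0° +6° = 6°
rotate_crank_by(-61°): θ ← 6° -61° = -55°
rotate_crank_by(-82°): θ ← -55° -82° = -137°
rotate_crank_by(+50°): θ ← -137° +50° = -87°
rotate_crank_by(+33°): θ ← -87° +33° = -54°
crank pin P = (r cos θ, r sin θ) = (16.457987, -22.652476)
h = r sin θ − e = -22.652476 − 14 = -36.652476
x = r cos θ + √(L² − h²) = 16.457987 + √(68121.0 − 1343.4040) = 16.457987 + 258.413614 = 274.871601

274.8716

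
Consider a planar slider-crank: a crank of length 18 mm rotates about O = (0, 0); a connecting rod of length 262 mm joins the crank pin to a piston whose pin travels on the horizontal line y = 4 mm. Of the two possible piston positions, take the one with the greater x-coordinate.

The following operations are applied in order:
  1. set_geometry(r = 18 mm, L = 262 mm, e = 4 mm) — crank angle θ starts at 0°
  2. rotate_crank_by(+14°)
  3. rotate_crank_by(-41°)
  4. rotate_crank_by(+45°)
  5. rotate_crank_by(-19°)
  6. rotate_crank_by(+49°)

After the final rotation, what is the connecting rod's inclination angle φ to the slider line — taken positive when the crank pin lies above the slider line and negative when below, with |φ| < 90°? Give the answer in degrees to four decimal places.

set_geometry: r = 18 mm, L = 262 mm, e = 4 mm; θ ← 0°
rotate_crank_by(+14°): θ ← 0° +14° = 14°
rotate_crank_by(-41°): θ ← 14° -41° = -27°
rotate_crank_by(+45°): θ ← -27° +45° = 18°
rotate_crank_by(-19°): θ ← 18° -19° = -1°
rotate_crank_by(+49°): θ ← -1° +49° = 48°
crank pin P = (r cos θ, r sin θ) = (12.044351, 13.376607)
h = r sin θ − e = 13.376607 − 4 = 9.376607
sin φ = h / L = 9.376607 / 262 = 0.03578858
φ = arcsin(0.03578858) = 2.050972°

2.0510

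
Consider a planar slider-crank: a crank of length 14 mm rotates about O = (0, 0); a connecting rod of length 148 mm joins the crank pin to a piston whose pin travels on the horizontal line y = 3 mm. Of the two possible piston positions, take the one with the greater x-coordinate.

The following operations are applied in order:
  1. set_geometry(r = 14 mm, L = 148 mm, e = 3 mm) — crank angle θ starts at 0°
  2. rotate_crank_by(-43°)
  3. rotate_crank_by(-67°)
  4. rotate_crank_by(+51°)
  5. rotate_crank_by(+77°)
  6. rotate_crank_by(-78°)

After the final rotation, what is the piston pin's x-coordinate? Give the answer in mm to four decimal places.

set_geometry: r = 14 mm, L = 148 mm, e = 3 mm; θ ← 0°
rotate_crank_by(-43°): θ ← 0° -43° = -43°
rotate_crank_by(-67°): θ ← -43° -67° = -110°
rotate_crank_by(+51°): θ ← -110° +51° = -59°
rotate_crank_by(+77°): θ ← -59° +77° = 18°
rotate_crank_by(-78°): θ ← 18° -78° = -60°
crank pin P = (r cos θ, r sin θ) = (7.000000, -12.124356)
h = r sin θ − e = -12.124356 − 3 = -15.124356
x = r cos θ + √(L² − h²) = 7.000000 + √(21904.0 − 228.7461) = 7.000000 + 147.225181 = 154.225181

154.2252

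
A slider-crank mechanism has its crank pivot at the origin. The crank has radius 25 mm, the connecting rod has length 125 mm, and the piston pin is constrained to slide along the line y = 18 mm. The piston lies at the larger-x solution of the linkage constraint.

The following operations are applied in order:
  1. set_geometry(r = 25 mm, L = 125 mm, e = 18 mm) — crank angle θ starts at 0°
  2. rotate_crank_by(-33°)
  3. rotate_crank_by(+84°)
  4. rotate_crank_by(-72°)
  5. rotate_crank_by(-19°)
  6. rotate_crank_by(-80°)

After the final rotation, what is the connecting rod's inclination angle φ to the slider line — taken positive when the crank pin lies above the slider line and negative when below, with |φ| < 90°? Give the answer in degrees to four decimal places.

set_geometry: r = 25 mm, L = 125 mm, e = 18 mm; θ ← 0°
rotate_crank_by(-33°): θ ← 0° -33° = -33°
rotate_crank_by(+84°): θ ← -33° +84° = 51°
rotate_crank_by(-72°): θ ← 51° -72° = -21°
rotate_crank_by(-19°): θ ← -21° -19° = -40°
rotate_crank_by(-80°): θ ← -40° -80° = -120°
crank pin P = (r cos θ, r sin θ) = (-12.500000, -21.650635)
h = r sin θ − e = -21.650635 − 18 = -39.650635
sin φ = h / L = -39.650635 / 125 = -0.31720508
φ = arcsin(-0.31720508) = -18.493984°

-18.4940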